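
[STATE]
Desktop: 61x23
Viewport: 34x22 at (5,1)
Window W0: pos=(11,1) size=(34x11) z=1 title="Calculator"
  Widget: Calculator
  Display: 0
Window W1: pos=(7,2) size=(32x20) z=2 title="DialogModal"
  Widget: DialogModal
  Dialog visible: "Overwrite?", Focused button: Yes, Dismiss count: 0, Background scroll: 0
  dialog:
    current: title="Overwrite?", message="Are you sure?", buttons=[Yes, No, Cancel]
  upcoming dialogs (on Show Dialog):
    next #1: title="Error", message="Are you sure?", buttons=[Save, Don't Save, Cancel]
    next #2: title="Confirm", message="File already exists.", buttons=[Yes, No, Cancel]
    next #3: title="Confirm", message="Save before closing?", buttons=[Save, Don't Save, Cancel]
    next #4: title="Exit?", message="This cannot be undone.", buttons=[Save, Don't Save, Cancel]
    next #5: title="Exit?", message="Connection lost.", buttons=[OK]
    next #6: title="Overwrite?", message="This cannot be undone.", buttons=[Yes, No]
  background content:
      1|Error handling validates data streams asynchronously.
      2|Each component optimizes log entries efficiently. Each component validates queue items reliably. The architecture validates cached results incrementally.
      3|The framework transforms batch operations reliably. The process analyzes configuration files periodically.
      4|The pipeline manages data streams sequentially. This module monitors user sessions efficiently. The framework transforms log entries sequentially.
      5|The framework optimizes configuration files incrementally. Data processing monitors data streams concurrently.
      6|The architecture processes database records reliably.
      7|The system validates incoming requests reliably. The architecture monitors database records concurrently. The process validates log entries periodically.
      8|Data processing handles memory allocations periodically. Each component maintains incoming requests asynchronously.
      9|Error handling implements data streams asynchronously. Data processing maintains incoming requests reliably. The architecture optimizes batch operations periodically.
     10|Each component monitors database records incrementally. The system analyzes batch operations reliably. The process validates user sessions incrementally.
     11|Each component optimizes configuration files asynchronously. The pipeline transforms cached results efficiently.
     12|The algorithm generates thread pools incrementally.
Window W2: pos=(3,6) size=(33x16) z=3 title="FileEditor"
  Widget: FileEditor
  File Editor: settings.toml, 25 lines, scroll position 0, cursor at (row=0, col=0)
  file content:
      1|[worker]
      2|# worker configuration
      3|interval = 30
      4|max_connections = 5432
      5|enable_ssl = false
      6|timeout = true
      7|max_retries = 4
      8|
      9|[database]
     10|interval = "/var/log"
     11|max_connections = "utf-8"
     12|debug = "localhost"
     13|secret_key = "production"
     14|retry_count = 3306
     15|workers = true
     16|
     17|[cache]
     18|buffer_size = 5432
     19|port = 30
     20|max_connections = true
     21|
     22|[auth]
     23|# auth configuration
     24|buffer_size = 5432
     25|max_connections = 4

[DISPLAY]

      ┏━━━━━━━━━━━━━━━━━━━━━━━━━━━
  ┏━━━━━━━━━━━━━━━━━━━━━━━━━━━━━━┓
  ┃ DialogModal                  ┃
  ┠──────────────────────────────┨
  ┃Error handling validates data ┃
━━━━━━━━━━━━━━━━━━━━━━━━━━━━━━┓ e┃
FileEditor                    ┃ch┃
──────────────────────────────┨re┃
worker]                      ▲┃ig┃
 worker configuration        █┃at┃
nterval = 30                 ░┃g ┃
ax_connections = 5432        ░┃ry┃
nable_ssl = false            ░┃ta┃
imeout = true                ░┃ba┃
ax_retries = 4               ░┃fi┃
                             ░┃ad┃
database]                    ░┃  ┃
nterval = "/var/log"         ░┃  ┃
ax_connections = "utf-8"     ░┃  ┃
ebug = "localhost"           ▼┃  ┃
━━━━━━━━━━━━━━━━━━━━━━━━━━━━━━┛━━┛
                                  


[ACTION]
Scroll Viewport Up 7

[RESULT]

                                  
      ┏━━━━━━━━━━━━━━━━━━━━━━━━━━━
  ┏━━━━━━━━━━━━━━━━━━━━━━━━━━━━━━┓
  ┃ DialogModal                  ┃
  ┠──────────────────────────────┨
  ┃Error handling validates data ┃
━━━━━━━━━━━━━━━━━━━━━━━━━━━━━━┓ e┃
FileEditor                    ┃ch┃
──────────────────────────────┨re┃
worker]                      ▲┃ig┃
 worker configuration        █┃at┃
nterval = 30                 ░┃g ┃
ax_connections = 5432        ░┃ry┃
nable_ssl = false            ░┃ta┃
imeout = true                ░┃ba┃
ax_retries = 4               ░┃fi┃
                             ░┃ad┃
database]                    ░┃  ┃
nterval = "/var/log"         ░┃  ┃
ax_connections = "utf-8"     ░┃  ┃
ebug = "localhost"           ▼┃  ┃
━━━━━━━━━━━━━━━━━━━━━━━━━━━━━━┛━━┛


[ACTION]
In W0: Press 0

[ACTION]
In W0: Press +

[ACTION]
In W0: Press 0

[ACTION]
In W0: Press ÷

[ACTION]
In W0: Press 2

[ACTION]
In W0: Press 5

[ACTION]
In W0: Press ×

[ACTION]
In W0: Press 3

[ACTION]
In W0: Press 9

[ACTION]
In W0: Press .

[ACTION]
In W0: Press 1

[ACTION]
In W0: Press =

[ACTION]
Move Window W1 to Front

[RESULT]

                                  
      ┏━━━━━━━━━━━━━━━━━━━━━━━━━━━
  ┏━━━━━━━━━━━━━━━━━━━━━━━━━━━━━━┓
  ┃ DialogModal                  ┃
  ┠──────────────────────────────┨
  ┃Error handling validates data ┃
━━┃Each component optimizes log e┃
Fi┃The framework transforms batch┃
──┃The pipeline manages data stre┃
wo┃The framework optimizes config┃
 w┃The┌─────────────────────┐ dat┃
nt┃The│      Overwrite?     │ing ┃
ax┃Dat│    Are you sure?    │mory┃
na┃Err│ [Yes]  No   Cancel  │data┃
im┃Eac└─────────────────────┘taba┃
ax┃Each component optimizes confi┃
  ┃The algorithm generates thread┃
da┃                              ┃
nt┃                              ┃
ax┃                              ┃
eb┃                              ┃
━━┗━━━━━━━━━━━━━━━━━━━━━━━━━━━━━━┛


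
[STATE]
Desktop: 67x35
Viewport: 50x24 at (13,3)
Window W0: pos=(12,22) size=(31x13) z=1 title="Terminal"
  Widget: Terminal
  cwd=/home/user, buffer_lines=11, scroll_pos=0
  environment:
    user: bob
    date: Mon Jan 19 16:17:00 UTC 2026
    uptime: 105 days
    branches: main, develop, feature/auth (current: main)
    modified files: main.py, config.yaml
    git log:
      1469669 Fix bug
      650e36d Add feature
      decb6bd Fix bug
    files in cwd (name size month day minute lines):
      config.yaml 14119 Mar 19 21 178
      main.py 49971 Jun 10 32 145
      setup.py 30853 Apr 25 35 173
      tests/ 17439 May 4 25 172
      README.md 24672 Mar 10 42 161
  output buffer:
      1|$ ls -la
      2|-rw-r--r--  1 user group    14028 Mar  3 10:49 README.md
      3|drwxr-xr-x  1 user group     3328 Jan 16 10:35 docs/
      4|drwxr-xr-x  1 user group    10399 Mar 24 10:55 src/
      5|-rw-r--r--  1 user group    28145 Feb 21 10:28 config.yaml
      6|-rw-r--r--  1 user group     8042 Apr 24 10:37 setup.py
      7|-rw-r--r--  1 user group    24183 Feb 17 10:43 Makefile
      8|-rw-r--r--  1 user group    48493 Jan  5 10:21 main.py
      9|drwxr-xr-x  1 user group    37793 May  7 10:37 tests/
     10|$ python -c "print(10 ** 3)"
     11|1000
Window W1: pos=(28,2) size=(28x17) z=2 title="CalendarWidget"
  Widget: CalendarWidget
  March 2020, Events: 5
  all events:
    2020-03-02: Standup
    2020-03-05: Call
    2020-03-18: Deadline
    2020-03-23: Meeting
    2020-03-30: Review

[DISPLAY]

               ┃ CalendarWidget           ┃       
               ┠──────────────────────────┨       
               ┃        March 2020        ┃       
               ┃Mo Tu We Th Fr Sa Su      ┃       
               ┃                   1      ┃       
               ┃ 2*  3  4  5*  6  7  8    ┃       
               ┃ 9 10 11 12 13 14 15      ┃       
               ┃16 17 18* 19 20 21 22     ┃       
               ┃23* 24 25 26 27 28 29     ┃       
               ┃30* 31                    ┃       
               ┃                          ┃       
               ┃                          ┃       
               ┃                          ┃       
               ┃                          ┃       
               ┃                          ┃       
               ┗━━━━━━━━━━━━━━━━━━━━━━━━━━┛       
                                                  
                                                  
                                                  
━━━━━━━━━━━━━━━━━━━━━━━━━━━━━┓                    
 Terminal                    ┃                    
─────────────────────────────┨                    
$ ls -la                     ┃                    
-rw-r--r--  1 user group    1┃                    


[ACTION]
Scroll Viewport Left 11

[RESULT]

                          ┃ CalendarWidget        
                          ┠───────────────────────
                          ┃        March 2020     
                          ┃Mo Tu We Th Fr Sa Su   
                          ┃                   1   
                          ┃ 2*  3  4  5*  6  7  8 
                          ┃ 9 10 11 12 13 14 15   
                          ┃16 17 18* 19 20 21 22  
                          ┃23* 24 25 26 27 28 29  
                          ┃30* 31                 
                          ┃                       
                          ┃                       
                          ┃                       
                          ┃                       
                          ┃                       
                          ┗━━━━━━━━━━━━━━━━━━━━━━━
                                                  
                                                  
                                                  
          ┏━━━━━━━━━━━━━━━━━━━━━━━━━━━━━┓         
          ┃ Terminal                    ┃         
          ┠─────────────────────────────┨         
          ┃$ ls -la                     ┃         
          ┃-rw-r--r--  1 user group    1┃         


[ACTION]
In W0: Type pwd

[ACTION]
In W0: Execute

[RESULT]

                          ┃ CalendarWidget        
                          ┠───────────────────────
                          ┃        March 2020     
                          ┃Mo Tu We Th Fr Sa Su   
                          ┃                   1   
                          ┃ 2*  3  4  5*  6  7  8 
                          ┃ 9 10 11 12 13 14 15   
                          ┃16 17 18* 19 20 21 22  
                          ┃23* 24 25 26 27 28 29  
                          ┃30* 31                 
                          ┃                       
                          ┃                       
                          ┃                       
                          ┃                       
                          ┃                       
                          ┗━━━━━━━━━━━━━━━━━━━━━━━
                                                  
                                                  
                                                  
          ┏━━━━━━━━━━━━━━━━━━━━━━━━━━━━━┓         
          ┃ Terminal                    ┃         
          ┠─────────────────────────────┨         
          ┃-rw-r--r--  1 user group     ┃         
          ┃-rw-r--r--  1 user group    2┃         


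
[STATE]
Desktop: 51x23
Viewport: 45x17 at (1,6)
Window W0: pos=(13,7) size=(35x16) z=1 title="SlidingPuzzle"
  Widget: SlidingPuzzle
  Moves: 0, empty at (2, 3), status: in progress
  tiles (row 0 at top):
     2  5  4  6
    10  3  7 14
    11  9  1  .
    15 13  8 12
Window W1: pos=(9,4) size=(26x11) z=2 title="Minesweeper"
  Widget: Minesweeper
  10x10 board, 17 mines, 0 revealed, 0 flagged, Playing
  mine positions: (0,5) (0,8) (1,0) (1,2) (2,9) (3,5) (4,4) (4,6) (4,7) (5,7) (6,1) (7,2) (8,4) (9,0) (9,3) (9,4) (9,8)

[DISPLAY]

        ┠────────────────────────┨           
        ┃■■■■■■■■■■              ┃━━━━━━━━━━━
        ┃■■■■■■■■■■              ┃           
        ┃■■■■■■■■■■              ┃───────────
        ┃■■■■■■■■■■              ┃           
        ┃■■■■■■■■■■              ┃           
        ┃■■■■■■■■■■              ┃           
        ┃■■■■■■■■■■              ┃           
        ┗━━━━━━━━━━━━━━━━━━━━━━━━┛           
            ┃│ 11 │  9 │  1 │    │           
            ┃├────┼────┼────┼────┤           
            ┃│ 15 │ 13 │  8 │ 12 │           
            ┃└────┴────┴────┴────┘           
            ┃Moves: 0                        
            ┃                                
            ┃                                
            ┗━━━━━━━━━━━━━━━━━━━━━━━━━━━━━━━━


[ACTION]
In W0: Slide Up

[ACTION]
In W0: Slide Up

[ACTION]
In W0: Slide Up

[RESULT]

        ┠────────────────────────┨           
        ┃■■■■■■■■■■              ┃━━━━━━━━━━━
        ┃■■■■■■■■■■              ┃           
        ┃■■■■■■■■■■              ┃───────────
        ┃■■■■■■■■■■              ┃           
        ┃■■■■■■■■■■              ┃           
        ┃■■■■■■■■■■              ┃           
        ┃■■■■■■■■■■              ┃           
        ┗━━━━━━━━━━━━━━━━━━━━━━━━┛           
            ┃│ 11 │  9 │  1 │ 12 │           
            ┃├────┼────┼────┼────┤           
            ┃│ 15 │ 13 │  8 │    │           
            ┃└────┴────┴────┴────┘           
            ┃Moves: 1                        
            ┃                                
            ┃                                
            ┗━━━━━━━━━━━━━━━━━━━━━━━━━━━━━━━━


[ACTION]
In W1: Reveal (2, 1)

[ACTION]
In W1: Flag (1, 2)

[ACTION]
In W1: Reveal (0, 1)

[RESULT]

        ┠────────────────────────┨           
        ┃■2■■■■■■■■              ┃━━━━━━━━━━━
        ┃■■⚑■■■■■■■              ┃           
        ┃■2■■■■■■■■              ┃───────────
        ┃■■■■■■■■■■              ┃           
        ┃■■■■■■■■■■              ┃           
        ┃■■■■■■■■■■              ┃           
        ┃■■■■■■■■■■              ┃           
        ┗━━━━━━━━━━━━━━━━━━━━━━━━┛           
            ┃│ 11 │  9 │  1 │ 12 │           
            ┃├────┼────┼────┼────┤           
            ┃│ 15 │ 13 │  8 │    │           
            ┃└────┴────┴────┴────┘           
            ┃Moves: 1                        
            ┃                                
            ┃                                
            ┗━━━━━━━━━━━━━━━━━━━━━━━━━━━━━━━━


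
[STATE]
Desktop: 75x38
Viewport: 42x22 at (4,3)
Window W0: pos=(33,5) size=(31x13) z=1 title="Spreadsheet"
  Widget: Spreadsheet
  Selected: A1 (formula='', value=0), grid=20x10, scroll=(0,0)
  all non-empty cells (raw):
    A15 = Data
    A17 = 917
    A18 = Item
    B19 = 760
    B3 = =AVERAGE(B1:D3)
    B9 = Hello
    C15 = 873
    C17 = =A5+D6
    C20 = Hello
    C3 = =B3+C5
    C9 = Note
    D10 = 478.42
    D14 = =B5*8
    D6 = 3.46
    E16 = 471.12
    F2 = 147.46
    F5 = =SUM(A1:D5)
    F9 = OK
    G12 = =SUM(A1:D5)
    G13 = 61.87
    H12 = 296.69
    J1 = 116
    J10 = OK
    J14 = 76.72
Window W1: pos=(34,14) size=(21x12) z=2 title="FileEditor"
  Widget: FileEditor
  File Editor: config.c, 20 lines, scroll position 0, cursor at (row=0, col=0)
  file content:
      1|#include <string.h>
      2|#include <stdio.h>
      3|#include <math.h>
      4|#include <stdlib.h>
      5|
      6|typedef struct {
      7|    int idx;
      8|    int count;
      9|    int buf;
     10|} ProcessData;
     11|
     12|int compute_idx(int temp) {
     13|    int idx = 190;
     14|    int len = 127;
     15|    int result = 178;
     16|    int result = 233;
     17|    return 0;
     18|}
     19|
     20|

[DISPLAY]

                                          
                                          
                             ┏━━━━━━━━━━━━
                             ┃ Spreadsheet
                             ┠────────────
                             ┃A1:         
                             ┃       A    
                             ┃------------
                             ┃  1      [0]
                             ┃  2        0
                             ┃  3        0
                             ┃┏━━━━━━━━━━━
                             ┃┃ FileEditor
                             ┃┠───────────
                             ┗┃█include <s
                              ┃#include <s
                              ┃#include <m
                              ┃#include <s
                              ┃           
                              ┃typedef str
                              ┃    int idx
                              ┃    int cou


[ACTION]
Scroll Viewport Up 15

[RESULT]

                                          
                                          
                                          
                                          
                                          
                             ┏━━━━━━━━━━━━
                             ┃ Spreadsheet
                             ┠────────────
                             ┃A1:         
                             ┃       A    
                             ┃------------
                             ┃  1      [0]
                             ┃  2        0
                             ┃  3        0
                             ┃┏━━━━━━━━━━━
                             ┃┃ FileEditor
                             ┃┠───────────
                             ┗┃█include <s
                              ┃#include <s
                              ┃#include <m
                              ┃#include <s
                              ┃           


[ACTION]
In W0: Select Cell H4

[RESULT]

                                          
                                          
                                          
                                          
                                          
                             ┏━━━━━━━━━━━━
                             ┃ Spreadsheet
                             ┠────────────
                             ┃H4:         
                             ┃       A    
                             ┃------------
                             ┃  1        0
                             ┃  2        0
                             ┃  3        0
                             ┃┏━━━━━━━━━━━
                             ┃┃ FileEditor
                             ┃┠───────────
                             ┗┃█include <s
                              ┃#include <s
                              ┃#include <m
                              ┃#include <s
                              ┃           


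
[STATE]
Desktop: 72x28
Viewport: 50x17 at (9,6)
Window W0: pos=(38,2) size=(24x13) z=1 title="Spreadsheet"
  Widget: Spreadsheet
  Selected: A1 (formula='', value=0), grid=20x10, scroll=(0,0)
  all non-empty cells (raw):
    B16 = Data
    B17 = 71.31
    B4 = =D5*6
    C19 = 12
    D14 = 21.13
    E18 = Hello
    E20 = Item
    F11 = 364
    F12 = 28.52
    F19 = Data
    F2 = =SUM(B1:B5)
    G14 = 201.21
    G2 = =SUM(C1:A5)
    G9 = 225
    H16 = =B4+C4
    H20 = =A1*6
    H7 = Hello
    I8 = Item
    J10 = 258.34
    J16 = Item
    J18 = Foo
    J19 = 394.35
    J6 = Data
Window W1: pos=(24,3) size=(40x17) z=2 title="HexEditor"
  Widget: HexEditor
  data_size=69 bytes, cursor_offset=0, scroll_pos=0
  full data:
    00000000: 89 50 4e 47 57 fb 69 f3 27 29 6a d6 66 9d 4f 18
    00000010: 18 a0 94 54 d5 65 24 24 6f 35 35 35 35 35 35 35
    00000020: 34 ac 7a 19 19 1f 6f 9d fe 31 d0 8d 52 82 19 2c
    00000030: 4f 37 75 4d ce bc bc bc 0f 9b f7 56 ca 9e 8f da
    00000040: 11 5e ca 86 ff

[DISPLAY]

               ┃00000000  89 50 4e 47 57 fb 69 f3 
               ┃00000010  18 a0 94 54 d5 65 24 24 
               ┃00000020  34 ac 7a 19 19 1f 6f 9d 
               ┃00000030  4f 37 75 4d ce bc bc bc 
               ┃00000040  11 5e ca 86 ff          
               ┃                                  
               ┃                                  
               ┃                                  
               ┃                                  
               ┃                                  
               ┃                                  
               ┃                                  
               ┃                                  
               ┗━━━━━━━━━━━━━━━━━━━━━━━━━━━━━━━━━━
                                                  
                                                  
                                                  


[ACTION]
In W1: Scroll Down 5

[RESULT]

               ┃00000040  11 5e ca 86 ff          
               ┃                                  
               ┃                                  
               ┃                                  
               ┃                                  
               ┃                                  
               ┃                                  
               ┃                                  
               ┃                                  
               ┃                                  
               ┃                                  
               ┃                                  
               ┃                                  
               ┗━━━━━━━━━━━━━━━━━━━━━━━━━━━━━━━━━━
                                                  
                                                  
                                                  


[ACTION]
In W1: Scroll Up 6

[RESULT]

               ┃00000000  89 50 4e 47 57 fb 69 f3 
               ┃00000010  18 a0 94 54 d5 65 24 24 
               ┃00000020  34 ac 7a 19 19 1f 6f 9d 
               ┃00000030  4f 37 75 4d ce bc bc bc 
               ┃00000040  11 5e ca 86 ff          
               ┃                                  
               ┃                                  
               ┃                                  
               ┃                                  
               ┃                                  
               ┃                                  
               ┃                                  
               ┃                                  
               ┗━━━━━━━━━━━━━━━━━━━━━━━━━━━━━━━━━━
                                                  
                                                  
                                                  


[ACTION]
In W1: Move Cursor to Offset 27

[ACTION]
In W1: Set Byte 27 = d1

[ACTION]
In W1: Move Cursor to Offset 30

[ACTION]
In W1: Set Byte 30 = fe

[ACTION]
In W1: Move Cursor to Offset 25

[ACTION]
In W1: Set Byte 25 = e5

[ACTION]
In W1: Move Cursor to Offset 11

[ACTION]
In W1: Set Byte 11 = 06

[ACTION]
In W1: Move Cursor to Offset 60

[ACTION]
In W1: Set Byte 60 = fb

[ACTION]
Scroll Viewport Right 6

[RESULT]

         ┃00000000  89 50 4e 47 57 fb 69 f3  27 ┃ 
         ┃00000010  18 a0 94 54 d5 65 24 24  6f ┃ 
         ┃00000020  34 ac 7a 19 19 1f 6f 9d  fe ┃ 
         ┃00000030  4f 37 75 4d ce bc bc bc  0f ┃ 
         ┃00000040  11 5e ca 86 ff              ┃ 
         ┃                                      ┃ 
         ┃                                      ┃ 
         ┃                                      ┃ 
         ┃                                      ┃ 
         ┃                                      ┃ 
         ┃                                      ┃ 
         ┃                                      ┃ 
         ┃                                      ┃ 
         ┗━━━━━━━━━━━━━━━━━━━━━━━━━━━━━━━━━━━━━━┛ 
                                                  
                                                  
                                                  


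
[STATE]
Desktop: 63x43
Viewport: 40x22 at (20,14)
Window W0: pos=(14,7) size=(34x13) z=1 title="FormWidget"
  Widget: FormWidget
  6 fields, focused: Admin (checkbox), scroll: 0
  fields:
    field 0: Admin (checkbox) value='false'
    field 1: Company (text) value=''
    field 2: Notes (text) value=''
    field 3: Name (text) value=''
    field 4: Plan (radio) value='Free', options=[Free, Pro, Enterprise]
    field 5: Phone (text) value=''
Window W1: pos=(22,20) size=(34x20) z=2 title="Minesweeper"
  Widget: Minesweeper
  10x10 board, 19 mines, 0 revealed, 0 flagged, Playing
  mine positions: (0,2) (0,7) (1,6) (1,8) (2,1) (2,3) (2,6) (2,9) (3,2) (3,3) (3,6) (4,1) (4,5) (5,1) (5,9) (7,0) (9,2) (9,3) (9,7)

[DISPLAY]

n:       (●) Free  ( ) Pro ┃            
ne:      [                ]┃            
                           ┃            
                           ┃            
                           ┃            
━━━━━━━━━━━━━━━━━━━━━━━━━━━┛            
  ┏━━━━━━━━━━━━━━━━━━━━━━━━━━━━━━━━┓    
  ┃ Minesweeper                    ┃    
  ┠────────────────────────────────┨    
  ┃■■■■■■■■■■                      ┃    
  ┃■■■■■■■■■■                      ┃    
  ┃■■■■■■■■■■                      ┃    
  ┃■■■■■■■■■■                      ┃    
  ┃■■■■■■■■■■                      ┃    
  ┃■■■■■■■■■■                      ┃    
  ┃■■■■■■■■■■                      ┃    
  ┃■■■■■■■■■■                      ┃    
  ┃■■■■■■■■■■                      ┃    
  ┃■■■■■■■■■■                      ┃    
  ┃                                ┃    
  ┃                                ┃    
  ┃                                ┃    


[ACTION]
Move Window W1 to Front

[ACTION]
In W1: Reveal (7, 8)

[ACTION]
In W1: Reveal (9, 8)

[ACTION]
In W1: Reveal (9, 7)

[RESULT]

n:       (●) Free  ( ) Pro ┃            
ne:      [                ]┃            
                           ┃            
                           ┃            
                           ┃            
━━━━━━━━━━━━━━━━━━━━━━━━━━━┛            
  ┏━━━━━━━━━━━━━━━━━━━━━━━━━━━━━━━━┓    
  ┃ Minesweeper                    ┃    
  ┠────────────────────────────────┨    
  ┃■■✹■■■■✹■■                      ┃    
  ┃■■■■■■✹■✹■                      ┃    
  ┃■✹■✹■■✹■■✹                      ┃    
  ┃■■✹✹■■✹■■■                      ┃    
  ┃■✹422✹211■                      ┃    
  ┃■✹2 111 1✹                      ┃    
  ┃■21     11                      ┃    
  ┃✹1                              ┃    
  ┃■2221 111                       ┃    
  ┃■■✹✹1 1✹1                       ┃    
  ┃                                ┃    
  ┃                                ┃    
  ┃                                ┃    


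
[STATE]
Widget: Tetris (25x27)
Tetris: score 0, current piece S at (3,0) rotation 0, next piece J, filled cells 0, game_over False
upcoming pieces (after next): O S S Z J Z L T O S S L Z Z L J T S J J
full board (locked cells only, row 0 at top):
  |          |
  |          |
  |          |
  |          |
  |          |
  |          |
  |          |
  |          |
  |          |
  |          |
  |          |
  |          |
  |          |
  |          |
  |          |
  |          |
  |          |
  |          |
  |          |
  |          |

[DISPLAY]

    ░░    │Next:         
   ░░     │█             
          │███           
          │              
          │              
          │              
          │Score:        
          │0             
          │              
          │              
          │              
          │              
          │              
          │              
          │              
          │              
          │              
          │              
          │              
          │              
          │              
          │              
          │              
          │              
          │              
          │              
          │              


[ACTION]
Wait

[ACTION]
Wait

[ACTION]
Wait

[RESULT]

          │Next:         
          │█             
          │███           
    ░░    │              
   ░░     │              
          │              
          │Score:        
          │0             
          │              
          │              
          │              
          │              
          │              
          │              
          │              
          │              
          │              
          │              
          │              
          │              
          │              
          │              
          │              
          │              
          │              
          │              
          │              


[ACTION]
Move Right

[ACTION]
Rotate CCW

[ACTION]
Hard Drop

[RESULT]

   █      │Next:         
   ███    │▓▓            
          │▓▓            
          │              
          │              
          │              
          │Score:        
          │0             
          │              
          │              
          │              
          │              
          │              
          │              
          │              
          │              
          │              
    ░     │              
    ░░    │              
     ░    │              
          │              
          │              
          │              
          │              
          │              
          │              
          │              


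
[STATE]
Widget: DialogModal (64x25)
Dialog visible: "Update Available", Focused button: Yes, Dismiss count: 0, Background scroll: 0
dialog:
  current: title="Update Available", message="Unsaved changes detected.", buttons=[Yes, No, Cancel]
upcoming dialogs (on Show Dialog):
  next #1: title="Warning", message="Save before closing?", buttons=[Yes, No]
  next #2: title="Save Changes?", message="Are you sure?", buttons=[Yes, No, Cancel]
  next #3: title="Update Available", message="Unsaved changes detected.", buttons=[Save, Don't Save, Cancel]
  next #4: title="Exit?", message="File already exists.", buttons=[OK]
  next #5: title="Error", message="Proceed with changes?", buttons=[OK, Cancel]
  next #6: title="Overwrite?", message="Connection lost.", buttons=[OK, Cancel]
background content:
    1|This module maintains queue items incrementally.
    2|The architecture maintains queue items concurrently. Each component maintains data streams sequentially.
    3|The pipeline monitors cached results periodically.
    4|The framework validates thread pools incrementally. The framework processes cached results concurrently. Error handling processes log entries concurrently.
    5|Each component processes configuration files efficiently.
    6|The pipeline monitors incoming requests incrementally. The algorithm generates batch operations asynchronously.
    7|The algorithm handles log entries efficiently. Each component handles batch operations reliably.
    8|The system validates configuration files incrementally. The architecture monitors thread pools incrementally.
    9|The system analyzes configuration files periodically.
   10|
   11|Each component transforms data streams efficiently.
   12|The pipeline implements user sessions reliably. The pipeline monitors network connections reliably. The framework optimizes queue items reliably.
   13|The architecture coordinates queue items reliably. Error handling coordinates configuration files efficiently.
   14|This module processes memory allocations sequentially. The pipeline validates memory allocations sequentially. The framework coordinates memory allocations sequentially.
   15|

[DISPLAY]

This module maintains queue items incrementally.                
The architecture maintains queue items concurrently. Each compon
The pipeline monitors cached results periodically.              
The framework validates thread pools incrementally. The framewor
Each component processes configuration files efficiently.       
The pipeline monitors incoming requests incrementally. The algor
The algorithm handles log entries efficiently. Each component ha
The system validates configuration files incrementally. The arch
The system analyzes configuration files periodically.           
                                                                
Each component tr┌───────────────────────────┐ntly.             
The pipeline impl│      Update Available     │. The pipeline mon
The architecture │ Unsaved changes detected. │bly. Error handlin
This module proce│    [Yes]  No   Cancel     │ntially. The pipel
                 └───────────────────────────┘                  
                                                                
                                                                
                                                                
                                                                
                                                                
                                                                
                                                                
                                                                
                                                                
                                                                


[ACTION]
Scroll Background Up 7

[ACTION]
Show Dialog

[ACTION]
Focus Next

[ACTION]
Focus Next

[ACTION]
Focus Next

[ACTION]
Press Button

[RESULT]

This module maintains queue items incrementally.                
The architecture maintains queue items concurrently. Each compon
The pipeline monitors cached results periodically.              
The framework validates thread pools incrementally. The framewor
Each component processes configuration files efficiently.       
The pipeline monitors incoming requests incrementally. The algor
The algorithm handles log entries efficiently. Each component ha
The system validates configuration files incrementally. The arch
The system analyzes configuration files periodically.           
                                                                
Each component transforms data streams efficiently.             
The pipeline implements user sessions reliably. The pipeline mon
The architecture coordinates queue items reliably. Error handlin
This module processes memory allocations sequentially. The pipel
                                                                
                                                                
                                                                
                                                                
                                                                
                                                                
                                                                
                                                                
                                                                
                                                                
                                                                


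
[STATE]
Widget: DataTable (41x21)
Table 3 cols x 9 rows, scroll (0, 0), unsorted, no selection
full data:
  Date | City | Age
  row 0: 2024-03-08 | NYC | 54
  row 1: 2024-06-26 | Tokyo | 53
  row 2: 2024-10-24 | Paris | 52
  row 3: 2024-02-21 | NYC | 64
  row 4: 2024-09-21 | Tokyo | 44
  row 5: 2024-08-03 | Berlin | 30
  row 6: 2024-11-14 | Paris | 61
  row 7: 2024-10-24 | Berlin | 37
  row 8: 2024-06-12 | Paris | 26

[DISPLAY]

Date      │City  │Age                    
──────────┼──────┼───                    
2024-03-08│NYC   │54                     
2024-06-26│Tokyo │53                     
2024-10-24│Paris │52                     
2024-02-21│NYC   │64                     
2024-09-21│Tokyo │44                     
2024-08-03│Berlin│30                     
2024-11-14│Paris │61                     
2024-10-24│Berlin│37                     
2024-06-12│Paris │26                     
                                         
                                         
                                         
                                         
                                         
                                         
                                         
                                         
                                         
                                         


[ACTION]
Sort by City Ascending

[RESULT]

Date      │City ▲│Age                    
──────────┼──────┼───                    
2024-08-03│Berlin│30                     
2024-10-24│Berlin│37                     
2024-03-08│NYC   │54                     
2024-02-21│NYC   │64                     
2024-10-24│Paris │52                     
2024-11-14│Paris │61                     
2024-06-12│Paris │26                     
2024-06-26│Tokyo │53                     
2024-09-21│Tokyo │44                     
                                         
                                         
                                         
                                         
                                         
                                         
                                         
                                         
                                         
                                         


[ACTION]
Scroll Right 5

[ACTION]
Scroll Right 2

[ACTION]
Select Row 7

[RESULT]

Date      │City ▲│Age                    
──────────┼──────┼───                    
2024-08-03│Berlin│30                     
2024-10-24│Berlin│37                     
2024-03-08│NYC   │54                     
2024-02-21│NYC   │64                     
2024-10-24│Paris │52                     
2024-11-14│Paris │61                     
2024-06-12│Paris │26                     
>024-06-26│Tokyo │53                     
2024-09-21│Tokyo │44                     
                                         
                                         
                                         
                                         
                                         
                                         
                                         
                                         
                                         
                                         
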